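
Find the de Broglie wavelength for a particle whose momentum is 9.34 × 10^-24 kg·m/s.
7.09 × 10^-11 m

Using the de Broglie relation λ = h/p:

λ = h/p
λ = (6.626 × 10^-34 J·s) / (9.34 × 10^-24 kg·m/s)
λ = 7.09 × 10^-11 m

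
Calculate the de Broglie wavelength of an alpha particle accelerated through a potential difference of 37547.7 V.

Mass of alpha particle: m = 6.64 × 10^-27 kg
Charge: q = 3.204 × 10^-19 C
5.24 × 10^-14 m

When a particle is accelerated through voltage V, it gains kinetic energy KE = qV.

The de Broglie wavelength is then λ = h/√(2mqV):

λ = h/√(2mqV)
λ = (6.626 × 10^-34 J·s) / √(2 × 6.64 × 10^-27 kg × 3.204 × 10^-19 C × 37547.7 V)
λ = 5.24 × 10^-14 m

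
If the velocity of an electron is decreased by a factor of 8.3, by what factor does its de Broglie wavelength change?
The wavelength increases by a factor of 8.3.

From λ = h/(mv), the wavelength is inversely proportional to velocity:

λ ∝ 1/v

If v → v/8.3, then λ → 8.3λ

When velocity is decreased by a factor of 8.3, the wavelength increases by a factor of 8.3.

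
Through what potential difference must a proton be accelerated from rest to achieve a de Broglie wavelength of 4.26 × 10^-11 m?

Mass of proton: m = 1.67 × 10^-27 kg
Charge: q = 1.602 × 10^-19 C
4.52 × 10^-1 V

From λ = h/√(2mqV), we solve for V:

λ² = h²/(2mqV)
V = h²/(2mqλ²)
V = (6.626 × 10^-34 J·s)² / (2 × 1.67 × 10^-27 kg × 1.602 × 10^-19 C × (4.26 × 10^-11 m)²)
V = 4.52 × 10^-1 V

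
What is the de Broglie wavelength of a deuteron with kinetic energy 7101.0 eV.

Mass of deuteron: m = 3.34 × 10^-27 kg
2.40 × 10^-13 m

Using λ = h/√(2mKE):

First convert KE to Joules: KE = 7101.0 eV = 1.138 × 10^-15 J

λ = h/√(2mKE)
λ = (6.626 × 10^-34 J·s) / √(2 × 3.34 × 10^-27 kg × 1.138 × 10^-15 J)
λ = 2.40 × 10^-13 m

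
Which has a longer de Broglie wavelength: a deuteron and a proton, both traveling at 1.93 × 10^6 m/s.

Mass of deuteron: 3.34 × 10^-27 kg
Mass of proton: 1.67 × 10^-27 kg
The proton has the longer wavelength.

Using λ = h/(mv), since both particles have the same velocity, the wavelength depends only on mass.

For deuteron: λ₁ = h/(m₁v) = 1.03 × 10^-13 m
For proton: λ₂ = h/(m₂v) = 2.06 × 10^-13 m

Since λ ∝ 1/m at constant velocity, the lighter particle has the longer wavelength.

The proton has the longer de Broglie wavelength.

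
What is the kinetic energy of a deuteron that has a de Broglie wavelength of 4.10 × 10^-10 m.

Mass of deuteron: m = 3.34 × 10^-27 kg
3.91 × 10^-22 J (or 2.44 × 10^-3 eV)

From λ = h/√(2mKE), we solve for KE:

λ² = h²/(2mKE)
KE = h²/(2mλ²)
KE = (6.626 × 10^-34 J·s)² / (2 × 3.34 × 10^-27 kg × (4.10 × 10^-10 m)²)
KE = 3.91 × 10^-22 J
KE = 2.44 × 10^-3 eV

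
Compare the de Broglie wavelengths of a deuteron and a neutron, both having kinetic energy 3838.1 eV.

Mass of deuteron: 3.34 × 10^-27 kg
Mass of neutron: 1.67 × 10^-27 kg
The neutron has the longer wavelength.

Using λ = h/√(2mKE):

For deuteron: λ₁ = h/√(2m₁KE) = 3.27 × 10^-13 m
For neutron: λ₂ = h/√(2m₂KE) = 4.62 × 10^-13 m

Since λ ∝ 1/√m at constant kinetic energy, the lighter particle has the longer wavelength.

The neutron has the longer de Broglie wavelength.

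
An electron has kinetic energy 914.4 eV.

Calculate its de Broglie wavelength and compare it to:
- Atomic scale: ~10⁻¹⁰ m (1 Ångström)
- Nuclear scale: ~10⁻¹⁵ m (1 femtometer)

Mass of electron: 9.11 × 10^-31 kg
λ = 4.06 × 10^-11 m, which is between nuclear and atomic scales.

Using λ = h/√(2mKE):

KE = 914.4 eV = 1.465 × 10^-16 J

λ = h/√(2mKE)
λ = (6.626 × 10^-34 J·s) / √(2 × 9.11 × 10^-31 kg × 1.465 × 10^-16 J)
λ = 4.06 × 10^-11 m

Comparison:
- Atomic scale (10⁻¹⁰ m): λ is 0.41× this size
- Nuclear scale (10⁻¹⁵ m): λ is 4.1e+04× this size

The wavelength is between nuclear and atomic scales.

This wavelength is appropriate for probing atomic structure but too large for nuclear physics experiments.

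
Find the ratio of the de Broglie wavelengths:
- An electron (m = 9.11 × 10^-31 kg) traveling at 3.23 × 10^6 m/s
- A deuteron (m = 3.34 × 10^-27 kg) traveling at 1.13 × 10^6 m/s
λ₁/λ₂ = 1.28 × 10^3

Using λ = h/(mv):

λ₁ = h/(m₁v₁) = 2.25 × 10^-10 m
λ₂ = h/(m₂v₂) = 1.76 × 10^-13 m

Ratio λ₁/λ₂ = (m₂v₂)/(m₁v₁)
         = (3.34 × 10^-27 kg × 1.13 × 10^6 m/s) / (9.11 × 10^-31 kg × 3.23 × 10^6 m/s)
         = 1.28 × 10^3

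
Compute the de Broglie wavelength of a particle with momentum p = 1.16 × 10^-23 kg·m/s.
5.71 × 10^-11 m

Using the de Broglie relation λ = h/p:

λ = h/p
λ = (6.626 × 10^-34 J·s) / (1.16 × 10^-23 kg·m/s)
λ = 5.71 × 10^-11 m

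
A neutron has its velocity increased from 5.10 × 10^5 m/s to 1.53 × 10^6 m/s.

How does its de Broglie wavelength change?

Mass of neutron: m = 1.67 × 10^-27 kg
The wavelength decreases by a factor of 3.

Using λ = h/(mv):

Initial wavelength: λ₁ = h/(mv₁) = 7.78 × 10^-13 m
Final wavelength: λ₂ = h/(mv₂) = 2.59 × 10^-13 m

Since λ ∝ 1/v, when velocity increases by a factor of 3, the wavelength decreases by a factor of 3.

λ₂/λ₁ = v₁/v₂ = 1/3

The wavelength decreases by a factor of 3.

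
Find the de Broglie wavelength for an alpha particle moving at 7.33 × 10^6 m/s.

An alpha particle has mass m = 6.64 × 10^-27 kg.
1.36 × 10^-14 m

Using the de Broglie relation λ = h/(mv):

λ = h/(mv)
λ = (6.626 × 10^-34 J·s) / (6.64 × 10^-27 kg × 7.33 × 10^6 m/s)
λ = 1.36 × 10^-14 m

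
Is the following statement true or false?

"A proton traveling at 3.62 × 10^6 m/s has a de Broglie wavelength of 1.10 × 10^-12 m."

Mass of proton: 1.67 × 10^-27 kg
False

The claim is incorrect.

Using λ = h/(mv):
λ = (6.626 × 10^-34 J·s) / (1.67 × 10^-27 kg × 3.62 × 10^6 m/s)
λ = 1.10 × 10^-13 m

The actual wavelength differs from the claimed 1.10 × 10^-12 m.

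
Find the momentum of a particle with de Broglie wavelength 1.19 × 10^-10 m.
5.57 × 10^-24 kg·m/s

From the de Broglie relation λ = h/p, we solve for p:

p = h/λ
p = (6.626 × 10^-34 J·s) / (1.19 × 10^-10 m)
p = 5.57 × 10^-24 kg·m/s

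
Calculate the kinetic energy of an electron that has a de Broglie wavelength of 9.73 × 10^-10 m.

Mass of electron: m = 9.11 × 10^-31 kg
2.55 × 10^-19 J (or 1.59 eV)

From λ = h/√(2mKE), we solve for KE:

λ² = h²/(2mKE)
KE = h²/(2mλ²)
KE = (6.626 × 10^-34 J·s)² / (2 × 9.11 × 10^-31 kg × (9.73 × 10^-10 m)²)
KE = 2.55 × 10^-19 J
KE = 1.59 eV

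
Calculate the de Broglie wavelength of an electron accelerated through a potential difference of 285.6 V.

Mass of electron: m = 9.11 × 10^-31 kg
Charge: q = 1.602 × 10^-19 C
7.26 × 10^-11 m

When a particle is accelerated through voltage V, it gains kinetic energy KE = qV.

The de Broglie wavelength is then λ = h/√(2mqV):

λ = h/√(2mqV)
λ = (6.626 × 10^-34 J·s) / √(2 × 9.11 × 10^-31 kg × 1.602 × 10^-19 C × 285.6 V)
λ = 7.26 × 10^-11 m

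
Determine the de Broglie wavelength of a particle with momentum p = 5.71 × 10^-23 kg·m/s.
1.16 × 10^-11 m

Using the de Broglie relation λ = h/p:

λ = h/p
λ = (6.626 × 10^-34 J·s) / (5.71 × 10^-23 kg·m/s)
λ = 1.16 × 10^-11 m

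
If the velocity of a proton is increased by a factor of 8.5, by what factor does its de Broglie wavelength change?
The wavelength decreases by a factor of 8.5.

From λ = h/(mv), the wavelength is inversely proportional to velocity:

λ ∝ 1/v

If v → 8.5v, then λ → λ/8.5

When velocity is increased by a factor of 8.5, the wavelength decreases by a factor of 8.5.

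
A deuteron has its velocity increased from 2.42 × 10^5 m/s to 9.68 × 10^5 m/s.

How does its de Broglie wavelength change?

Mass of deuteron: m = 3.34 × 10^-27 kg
The wavelength decreases by a factor of 4.

Using λ = h/(mv):

Initial wavelength: λ₁ = h/(mv₁) = 8.20 × 10^-13 m
Final wavelength: λ₂ = h/(mv₂) = 2.05 × 10^-13 m

Since λ ∝ 1/v, when velocity increases by a factor of 4, the wavelength decreases by a factor of 4.

λ₂/λ₁ = v₁/v₂ = 1/4

The wavelength decreases by a factor of 4.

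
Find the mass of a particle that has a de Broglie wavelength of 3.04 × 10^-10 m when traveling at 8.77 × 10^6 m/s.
2.49 × 10^-31 kg

From the de Broglie relation λ = h/(mv), we solve for m:

m = h/(λv)
m = (6.626 × 10^-34 J·s) / (3.04 × 10^-10 m × 8.77 × 10^6 m/s)
m = 2.49 × 10^-31 kg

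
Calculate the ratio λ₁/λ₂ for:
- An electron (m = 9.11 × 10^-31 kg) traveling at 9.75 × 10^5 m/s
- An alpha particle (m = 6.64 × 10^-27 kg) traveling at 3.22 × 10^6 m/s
λ₁/λ₂ = 2.41 × 10^4

Using λ = h/(mv):

λ₁ = h/(m₁v₁) = 7.46 × 10^-10 m
λ₂ = h/(m₂v₂) = 3.10 × 10^-14 m

Ratio λ₁/λ₂ = (m₂v₂)/(m₁v₁)
         = (6.64 × 10^-27 kg × 3.22 × 10^6 m/s) / (9.11 × 10^-31 kg × 9.75 × 10^5 m/s)
         = 2.41 × 10^4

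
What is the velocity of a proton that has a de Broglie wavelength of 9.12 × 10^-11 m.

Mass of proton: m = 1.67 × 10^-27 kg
4.35 × 10^3 m/s

From the de Broglie relation λ = h/(mv), we solve for v:

v = h/(mλ)
v = (6.626 × 10^-34 J·s) / (1.67 × 10^-27 kg × 9.12 × 10^-11 m)
v = 4.35 × 10^3 m/s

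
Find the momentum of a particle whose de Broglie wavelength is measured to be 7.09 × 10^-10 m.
9.35 × 10^-25 kg·m/s

From the de Broglie relation λ = h/p, we solve for p:

p = h/λ
p = (6.626 × 10^-34 J·s) / (7.09 × 10^-10 m)
p = 9.35 × 10^-25 kg·m/s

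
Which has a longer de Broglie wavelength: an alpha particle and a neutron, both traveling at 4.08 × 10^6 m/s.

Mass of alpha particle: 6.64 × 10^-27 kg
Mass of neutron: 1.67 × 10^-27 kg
The neutron has the longer wavelength.

Using λ = h/(mv), since both particles have the same velocity, the wavelength depends only on mass.

For alpha particle: λ₁ = h/(m₁v) = 2.45 × 10^-14 m
For neutron: λ₂ = h/(m₂v) = 9.72 × 10^-14 m

Since λ ∝ 1/m at constant velocity, the lighter particle has the longer wavelength.

The neutron has the longer de Broglie wavelength.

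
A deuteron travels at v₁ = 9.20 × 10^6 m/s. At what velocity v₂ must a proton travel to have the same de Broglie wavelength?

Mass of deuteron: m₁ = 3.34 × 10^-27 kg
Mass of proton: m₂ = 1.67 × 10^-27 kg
v₂ = 1.84 × 10^7 m/s

For equal de Broglie wavelengths: λ₁ = λ₂

h/(m₁v₁) = h/(m₂v₂)
m₁v₁ = m₂v₂
v₂ = v₁ · (m₁/m₂)

v₂ = 9.20 × 10^6 m/s × (3.34 × 10^-27 kg / 1.67 × 10^-27 kg)
v₂ = 1.84 × 10^7 m/s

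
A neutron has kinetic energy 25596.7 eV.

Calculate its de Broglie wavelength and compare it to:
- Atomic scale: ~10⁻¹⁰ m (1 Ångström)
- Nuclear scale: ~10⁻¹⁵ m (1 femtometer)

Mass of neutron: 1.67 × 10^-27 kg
λ = 1.79 × 10^-13 m, which is between nuclear and atomic scales.

Using λ = h/√(2mKE):

KE = 25596.7 eV = 4.101 × 10^-15 J

λ = h/√(2mKE)
λ = (6.626 × 10^-34 J·s) / √(2 × 1.67 × 10^-27 kg × 4.101 × 10^-15 J)
λ = 1.79 × 10^-13 m

Comparison:
- Atomic scale (10⁻¹⁰ m): λ is 0.0018× this size
- Nuclear scale (10⁻¹⁵ m): λ is 1.8e+02× this size

The wavelength is between nuclear and atomic scales.

This wavelength is appropriate for probing atomic structure but too large for nuclear physics experiments.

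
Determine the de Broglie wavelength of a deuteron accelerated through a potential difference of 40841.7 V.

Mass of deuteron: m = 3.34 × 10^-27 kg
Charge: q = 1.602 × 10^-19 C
1.00 × 10^-13 m

When a particle is accelerated through voltage V, it gains kinetic energy KE = qV.

The de Broglie wavelength is then λ = h/√(2mqV):

λ = h/√(2mqV)
λ = (6.626 × 10^-34 J·s) / √(2 × 3.34 × 10^-27 kg × 1.602 × 10^-19 C × 40841.7 V)
λ = 1.00 × 10^-13 m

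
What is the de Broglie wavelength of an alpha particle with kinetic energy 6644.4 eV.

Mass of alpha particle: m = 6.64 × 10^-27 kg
1.76 × 10^-13 m

Using λ = h/√(2mKE):

First convert KE to Joules: KE = 6644.4 eV = 1.065 × 10^-15 J

λ = h/√(2mKE)
λ = (6.626 × 10^-34 J·s) / √(2 × 6.64 × 10^-27 kg × 1.065 × 10^-15 J)
λ = 1.76 × 10^-13 m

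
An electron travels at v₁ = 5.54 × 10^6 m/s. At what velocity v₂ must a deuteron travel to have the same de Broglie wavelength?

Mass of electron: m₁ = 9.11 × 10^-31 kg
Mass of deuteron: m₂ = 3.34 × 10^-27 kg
v₂ = 1.51 × 10^3 m/s

For equal de Broglie wavelengths: λ₁ = λ₂

h/(m₁v₁) = h/(m₂v₂)
m₁v₁ = m₂v₂
v₂ = v₁ · (m₁/m₂)

v₂ = 5.54 × 10^6 m/s × (9.11 × 10^-31 kg / 3.34 × 10^-27 kg)
v₂ = 1.51 × 10^3 m/s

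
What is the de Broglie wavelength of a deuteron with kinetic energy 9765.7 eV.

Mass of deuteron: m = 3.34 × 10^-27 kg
2.05 × 10^-13 m

Using λ = h/√(2mKE):

First convert KE to Joules: KE = 9765.7 eV = 1.565 × 10^-15 J

λ = h/√(2mKE)
λ = (6.626 × 10^-34 J·s) / √(2 × 3.34 × 10^-27 kg × 1.565 × 10^-15 J)
λ = 2.05 × 10^-13 m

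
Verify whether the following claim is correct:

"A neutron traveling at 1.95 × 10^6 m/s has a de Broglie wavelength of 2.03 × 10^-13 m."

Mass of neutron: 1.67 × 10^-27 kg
True

The claim is correct.

Using λ = h/(mv):
λ = (6.626 × 10^-34 J·s) / (1.67 × 10^-27 kg × 1.95 × 10^6 m/s)
λ = 2.03 × 10^-13 m

This matches the claimed value.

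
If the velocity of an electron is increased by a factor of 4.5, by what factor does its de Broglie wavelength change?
The wavelength decreases by a factor of 4.5.

From λ = h/(mv), the wavelength is inversely proportional to velocity:

λ ∝ 1/v

If v → 4.5v, then λ → λ/4.5

When velocity is increased by a factor of 4.5, the wavelength decreases by a factor of 4.5.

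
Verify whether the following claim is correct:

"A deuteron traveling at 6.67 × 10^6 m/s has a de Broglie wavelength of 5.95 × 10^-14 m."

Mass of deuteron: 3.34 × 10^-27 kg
False

The claim is incorrect.

Using λ = h/(mv):
λ = (6.626 × 10^-34 J·s) / (3.34 × 10^-27 kg × 6.67 × 10^6 m/s)
λ = 2.97 × 10^-14 m

The actual wavelength differs from the claimed 5.95 × 10^-14 m.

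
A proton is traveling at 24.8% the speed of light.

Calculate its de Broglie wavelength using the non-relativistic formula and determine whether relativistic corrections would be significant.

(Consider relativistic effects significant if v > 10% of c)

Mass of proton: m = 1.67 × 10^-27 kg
Yes, relativistic corrections are needed.

Using the non-relativistic de Broglie formula λ = h/(mv):

v = 24.8% × c = 7.435 × 10^7 m/s

λ = h/(mv)
λ = (6.626 × 10^-34 J·s) / (1.67 × 10^-27 kg × 7.435 × 10^7 m/s)
λ = 5.34 × 10^-15 m

Since v = 24.8% of c > 10% of c, relativistic corrections ARE significant and the actual wavelength would differ from this non-relativistic estimate.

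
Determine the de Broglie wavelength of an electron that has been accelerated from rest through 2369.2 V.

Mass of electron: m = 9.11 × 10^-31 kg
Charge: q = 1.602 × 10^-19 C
2.52 × 10^-11 m

When a particle is accelerated through voltage V, it gains kinetic energy KE = qV.

The de Broglie wavelength is then λ = h/√(2mqV):

λ = h/√(2mqV)
λ = (6.626 × 10^-34 J·s) / √(2 × 9.11 × 10^-31 kg × 1.602 × 10^-19 C × 2369.2 V)
λ = 2.52 × 10^-11 m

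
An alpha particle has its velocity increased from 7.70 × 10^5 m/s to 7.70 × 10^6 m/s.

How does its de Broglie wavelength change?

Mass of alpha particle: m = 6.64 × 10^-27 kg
The wavelength decreases by a factor of 10.

Using λ = h/(mv):

Initial wavelength: λ₁ = h/(mv₁) = 1.30 × 10^-13 m
Final wavelength: λ₂ = h/(mv₂) = 1.30 × 10^-14 m

Since λ ∝ 1/v, when velocity increases by a factor of 10, the wavelength decreases by a factor of 10.

λ₂/λ₁ = v₁/v₂ = 1/10

The wavelength decreases by a factor of 10.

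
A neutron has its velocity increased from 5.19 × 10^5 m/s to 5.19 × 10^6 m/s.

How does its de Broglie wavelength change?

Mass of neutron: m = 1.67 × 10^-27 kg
The wavelength decreases by a factor of 10.

Using λ = h/(mv):

Initial wavelength: λ₁ = h/(mv₁) = 7.64 × 10^-13 m
Final wavelength: λ₂ = h/(mv₂) = 7.64 × 10^-14 m

Since λ ∝ 1/v, when velocity increases by a factor of 10, the wavelength decreases by a factor of 10.

λ₂/λ₁ = v₁/v₂ = 1/10

The wavelength decreases by a factor of 10.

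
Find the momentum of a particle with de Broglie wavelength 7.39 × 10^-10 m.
8.97 × 10^-25 kg·m/s

From the de Broglie relation λ = h/p, we solve for p:

p = h/λ
p = (6.626 × 10^-34 J·s) / (7.39 × 10^-10 m)
p = 8.97 × 10^-25 kg·m/s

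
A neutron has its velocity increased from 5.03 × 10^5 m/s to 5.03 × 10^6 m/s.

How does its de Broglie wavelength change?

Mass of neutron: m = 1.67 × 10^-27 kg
The wavelength decreases by a factor of 10.

Using λ = h/(mv):

Initial wavelength: λ₁ = h/(mv₁) = 7.89 × 10^-13 m
Final wavelength: λ₂ = h/(mv₂) = 7.89 × 10^-14 m

Since λ ∝ 1/v, when velocity increases by a factor of 10, the wavelength decreases by a factor of 10.

λ₂/λ₁ = v₁/v₂ = 1/10

The wavelength decreases by a factor of 10.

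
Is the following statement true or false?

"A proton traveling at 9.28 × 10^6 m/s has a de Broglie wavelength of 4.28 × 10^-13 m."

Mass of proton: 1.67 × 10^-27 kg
False

The claim is incorrect.

Using λ = h/(mv):
λ = (6.626 × 10^-34 J·s) / (1.67 × 10^-27 kg × 9.28 × 10^6 m/s)
λ = 4.28 × 10^-14 m

The actual wavelength differs from the claimed 4.28 × 10^-13 m.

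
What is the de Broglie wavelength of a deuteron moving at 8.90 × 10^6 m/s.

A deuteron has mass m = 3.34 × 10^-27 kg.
2.23 × 10^-14 m

Using the de Broglie relation λ = h/(mv):

λ = h/(mv)
λ = (6.626 × 10^-34 J·s) / (3.34 × 10^-27 kg × 8.90 × 10^6 m/s)
λ = 2.23 × 10^-14 m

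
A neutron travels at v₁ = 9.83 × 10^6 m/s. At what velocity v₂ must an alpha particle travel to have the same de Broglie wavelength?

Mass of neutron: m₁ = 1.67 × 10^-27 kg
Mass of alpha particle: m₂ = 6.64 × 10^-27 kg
v₂ = 2.47 × 10^6 m/s

For equal de Broglie wavelengths: λ₁ = λ₂

h/(m₁v₁) = h/(m₂v₂)
m₁v₁ = m₂v₂
v₂ = v₁ · (m₁/m₂)

v₂ = 9.83 × 10^6 m/s × (1.67 × 10^-27 kg / 6.64 × 10^-27 kg)
v₂ = 2.47 × 10^6 m/s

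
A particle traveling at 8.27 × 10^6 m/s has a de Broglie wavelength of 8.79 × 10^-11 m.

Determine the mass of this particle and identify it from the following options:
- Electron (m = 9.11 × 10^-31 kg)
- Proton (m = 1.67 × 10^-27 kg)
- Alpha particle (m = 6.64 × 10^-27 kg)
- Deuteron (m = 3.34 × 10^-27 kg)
The particle is an electron.

From λ = h/(mv), solve for mass:

m = h/(λv)
m = (6.626 × 10^-34 J·s) / (8.79 × 10^-11 m × 8.27 × 10^6 m/s)
m = 9.12 × 10^-31 kg

Comparing with the listed masses, this is closest to an electron.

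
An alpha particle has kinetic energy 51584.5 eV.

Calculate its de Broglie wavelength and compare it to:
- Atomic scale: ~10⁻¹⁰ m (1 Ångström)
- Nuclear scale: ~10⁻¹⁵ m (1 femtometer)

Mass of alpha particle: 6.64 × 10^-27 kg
λ = 6.32 × 10^-14 m, which is between nuclear and atomic scales.

Using λ = h/√(2mKE):

KE = 51584.5 eV = 8.265 × 10^-15 J

λ = h/√(2mKE)
λ = (6.626 × 10^-34 J·s) / √(2 × 6.64 × 10^-27 kg × 8.265 × 10^-15 J)
λ = 6.32 × 10^-14 m

Comparison:
- Atomic scale (10⁻¹⁰ m): λ is 0.00063× this size
- Nuclear scale (10⁻¹⁵ m): λ is 63× this size

The wavelength is between nuclear and atomic scales.

This wavelength is appropriate for probing atomic structure but too large for nuclear physics experiments.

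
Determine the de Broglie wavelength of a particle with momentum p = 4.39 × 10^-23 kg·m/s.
1.51 × 10^-11 m

Using the de Broglie relation λ = h/p:

λ = h/p
λ = (6.626 × 10^-34 J·s) / (4.39 × 10^-23 kg·m/s)
λ = 1.51 × 10^-11 m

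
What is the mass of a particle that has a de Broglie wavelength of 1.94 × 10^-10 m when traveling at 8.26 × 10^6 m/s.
4.13 × 10^-31 kg

From the de Broglie relation λ = h/(mv), we solve for m:

m = h/(λv)
m = (6.626 × 10^-34 J·s) / (1.94 × 10^-10 m × 8.26 × 10^6 m/s)
m = 4.13 × 10^-31 kg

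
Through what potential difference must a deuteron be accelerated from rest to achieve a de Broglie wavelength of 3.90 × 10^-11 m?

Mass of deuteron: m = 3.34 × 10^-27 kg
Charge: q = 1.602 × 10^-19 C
2.70 × 10^-1 V

From λ = h/√(2mqV), we solve for V:

λ² = h²/(2mqV)
V = h²/(2mqλ²)
V = (6.626 × 10^-34 J·s)² / (2 × 3.34 × 10^-27 kg × 1.602 × 10^-19 C × (3.90 × 10^-11 m)²)
V = 2.70 × 10^-1 V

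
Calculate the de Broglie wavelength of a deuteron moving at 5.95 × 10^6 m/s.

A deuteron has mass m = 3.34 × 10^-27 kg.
3.33 × 10^-14 m

Using the de Broglie relation λ = h/(mv):

λ = h/(mv)
λ = (6.626 × 10^-34 J·s) / (3.34 × 10^-27 kg × 5.95 × 10^6 m/s)
λ = 3.33 × 10^-14 m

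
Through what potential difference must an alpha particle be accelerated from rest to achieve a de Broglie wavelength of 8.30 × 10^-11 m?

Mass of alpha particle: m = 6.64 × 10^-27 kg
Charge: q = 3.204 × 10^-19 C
1.50 × 10^-2 V

From λ = h/√(2mqV), we solve for V:

λ² = h²/(2mqV)
V = h²/(2mqλ²)
V = (6.626 × 10^-34 J·s)² / (2 × 6.64 × 10^-27 kg × 3.204 × 10^-19 C × (8.30 × 10^-11 m)²)
V = 1.50 × 10^-2 V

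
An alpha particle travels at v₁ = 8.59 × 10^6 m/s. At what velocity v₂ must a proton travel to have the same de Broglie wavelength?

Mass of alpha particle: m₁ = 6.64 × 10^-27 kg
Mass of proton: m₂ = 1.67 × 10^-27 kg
v₂ = 3.42 × 10^7 m/s

For equal de Broglie wavelengths: λ₁ = λ₂

h/(m₁v₁) = h/(m₂v₂)
m₁v₁ = m₂v₂
v₂ = v₁ · (m₁/m₂)

v₂ = 8.59 × 10^6 m/s × (6.64 × 10^-27 kg / 1.67 × 10^-27 kg)
v₂ = 3.42 × 10^7 m/s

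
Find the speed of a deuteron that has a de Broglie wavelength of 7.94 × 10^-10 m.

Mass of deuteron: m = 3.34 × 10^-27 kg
2.50 × 10^2 m/s

From the de Broglie relation λ = h/(mv), we solve for v:

v = h/(mλ)
v = (6.626 × 10^-34 J·s) / (3.34 × 10^-27 kg × 7.94 × 10^-10 m)
v = 2.50 × 10^2 m/s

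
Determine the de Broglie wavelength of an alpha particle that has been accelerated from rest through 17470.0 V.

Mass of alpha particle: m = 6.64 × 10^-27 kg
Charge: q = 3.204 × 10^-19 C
7.69 × 10^-14 m

When a particle is accelerated through voltage V, it gains kinetic energy KE = qV.

The de Broglie wavelength is then λ = h/√(2mqV):

λ = h/√(2mqV)
λ = (6.626 × 10^-34 J·s) / √(2 × 6.64 × 10^-27 kg × 3.204 × 10^-19 C × 17470.0 V)
λ = 7.69 × 10^-14 m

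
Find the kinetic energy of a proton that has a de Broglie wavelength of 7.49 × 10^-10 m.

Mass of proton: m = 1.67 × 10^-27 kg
2.34 × 10^-22 J (or 1.46 × 10^-3 eV)

From λ = h/√(2mKE), we solve for KE:

λ² = h²/(2mKE)
KE = h²/(2mλ²)
KE = (6.626 × 10^-34 J·s)² / (2 × 1.67 × 10^-27 kg × (7.49 × 10^-10 m)²)
KE = 2.34 × 10^-22 J
KE = 1.46 × 10^-3 eV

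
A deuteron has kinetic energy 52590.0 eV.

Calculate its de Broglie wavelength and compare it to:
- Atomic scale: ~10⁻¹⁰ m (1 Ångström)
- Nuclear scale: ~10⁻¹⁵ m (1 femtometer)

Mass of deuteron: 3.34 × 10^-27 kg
λ = 8.83 × 10^-14 m, which is between nuclear and atomic scales.

Using λ = h/√(2mKE):

KE = 52590.0 eV = 8.426 × 10^-15 J

λ = h/√(2mKE)
λ = (6.626 × 10^-34 J·s) / √(2 × 3.34 × 10^-27 kg × 8.426 × 10^-15 J)
λ = 8.83 × 10^-14 m

Comparison:
- Atomic scale (10⁻¹⁰ m): λ is 0.00088× this size
- Nuclear scale (10⁻¹⁵ m): λ is 88× this size

The wavelength is between nuclear and atomic scales.

This wavelength is appropriate for probing atomic structure but too large for nuclear physics experiments.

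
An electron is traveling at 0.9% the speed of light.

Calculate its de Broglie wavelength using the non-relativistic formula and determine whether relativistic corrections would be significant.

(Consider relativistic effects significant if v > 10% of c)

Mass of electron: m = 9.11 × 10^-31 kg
No, relativistic corrections are not needed.

Using the non-relativistic de Broglie formula λ = h/(mv):

v = 0.9% × c = 2.698 × 10^6 m/s

λ = h/(mv)
λ = (6.626 × 10^-34 J·s) / (9.11 × 10^-31 kg × 2.698 × 10^6 m/s)
λ = 2.70 × 10^-10 m

Since v = 0.9% of c < 10% of c, relativistic corrections are NOT significant and this non-relativistic result is a good approximation.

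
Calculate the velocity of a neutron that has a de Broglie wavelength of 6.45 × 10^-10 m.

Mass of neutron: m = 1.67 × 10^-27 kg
6.15 × 10^2 m/s

From the de Broglie relation λ = h/(mv), we solve for v:

v = h/(mλ)
v = (6.626 × 10^-34 J·s) / (1.67 × 10^-27 kg × 6.45 × 10^-10 m)
v = 6.15 × 10^2 m/s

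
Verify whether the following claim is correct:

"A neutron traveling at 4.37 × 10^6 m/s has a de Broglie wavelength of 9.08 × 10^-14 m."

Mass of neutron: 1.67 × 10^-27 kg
True

The claim is correct.

Using λ = h/(mv):
λ = (6.626 × 10^-34 J·s) / (1.67 × 10^-27 kg × 4.37 × 10^6 m/s)
λ = 9.08 × 10^-14 m

This matches the claimed value.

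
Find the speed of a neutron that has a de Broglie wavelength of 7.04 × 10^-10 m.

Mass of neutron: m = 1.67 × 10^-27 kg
5.64 × 10^2 m/s

From the de Broglie relation λ = h/(mv), we solve for v:

v = h/(mλ)
v = (6.626 × 10^-34 J·s) / (1.67 × 10^-27 kg × 7.04 × 10^-10 m)
v = 5.64 × 10^2 m/s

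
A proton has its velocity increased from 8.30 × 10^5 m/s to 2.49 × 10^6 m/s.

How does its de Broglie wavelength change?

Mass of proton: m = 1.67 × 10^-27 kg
The wavelength decreases by a factor of 3.

Using λ = h/(mv):

Initial wavelength: λ₁ = h/(mv₁) = 4.78 × 10^-13 m
Final wavelength: λ₂ = h/(mv₂) = 1.59 × 10^-13 m

Since λ ∝ 1/v, when velocity increases by a factor of 3, the wavelength decreases by a factor of 3.

λ₂/λ₁ = v₁/v₂ = 1/3

The wavelength decreases by a factor of 3.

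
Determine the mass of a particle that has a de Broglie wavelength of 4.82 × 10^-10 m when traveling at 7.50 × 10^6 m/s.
1.83 × 10^-31 kg

From the de Broglie relation λ = h/(mv), we solve for m:

m = h/(λv)
m = (6.626 × 10^-34 J·s) / (4.82 × 10^-10 m × 7.50 × 10^6 m/s)
m = 1.83 × 10^-31 kg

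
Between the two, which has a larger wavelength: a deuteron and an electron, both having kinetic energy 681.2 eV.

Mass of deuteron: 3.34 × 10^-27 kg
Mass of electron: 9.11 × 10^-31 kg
The electron has the longer wavelength.

Using λ = h/√(2mKE):

For deuteron: λ₁ = h/√(2m₁KE) = 7.76 × 10^-13 m
For electron: λ₂ = h/√(2m₂KE) = 4.70 × 10^-11 m

Since λ ∝ 1/√m at constant kinetic energy, the lighter particle has the longer wavelength.

The electron has the longer de Broglie wavelength.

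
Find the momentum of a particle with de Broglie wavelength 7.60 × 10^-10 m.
8.72 × 10^-25 kg·m/s

From the de Broglie relation λ = h/p, we solve for p:

p = h/λ
p = (6.626 × 10^-34 J·s) / (7.60 × 10^-10 m)
p = 8.72 × 10^-25 kg·m/s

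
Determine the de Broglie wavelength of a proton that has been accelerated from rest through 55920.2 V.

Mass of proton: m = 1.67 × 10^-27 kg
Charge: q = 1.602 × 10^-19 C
1.21 × 10^-13 m

When a particle is accelerated through voltage V, it gains kinetic energy KE = qV.

The de Broglie wavelength is then λ = h/√(2mqV):

λ = h/√(2mqV)
λ = (6.626 × 10^-34 J·s) / √(2 × 1.67 × 10^-27 kg × 1.602 × 10^-19 C × 55920.2 V)
λ = 1.21 × 10^-13 m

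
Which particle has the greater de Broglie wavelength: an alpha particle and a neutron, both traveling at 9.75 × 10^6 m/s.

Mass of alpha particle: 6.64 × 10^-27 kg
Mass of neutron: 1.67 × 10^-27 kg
The neutron has the longer wavelength.

Using λ = h/(mv), since both particles have the same velocity, the wavelength depends only on mass.

For alpha particle: λ₁ = h/(m₁v) = 1.02 × 10^-14 m
For neutron: λ₂ = h/(m₂v) = 4.07 × 10^-14 m

Since λ ∝ 1/m at constant velocity, the lighter particle has the longer wavelength.

The neutron has the longer de Broglie wavelength.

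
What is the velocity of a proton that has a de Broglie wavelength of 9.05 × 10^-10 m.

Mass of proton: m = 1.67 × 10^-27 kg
4.38 × 10^2 m/s

From the de Broglie relation λ = h/(mv), we solve for v:

v = h/(mλ)
v = (6.626 × 10^-34 J·s) / (1.67 × 10^-27 kg × 9.05 × 10^-10 m)
v = 4.38 × 10^2 m/s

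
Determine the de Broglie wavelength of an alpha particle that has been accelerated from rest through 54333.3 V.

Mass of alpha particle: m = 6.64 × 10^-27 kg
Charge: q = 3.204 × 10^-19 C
4.36 × 10^-14 m

When a particle is accelerated through voltage V, it gains kinetic energy KE = qV.

The de Broglie wavelength is then λ = h/√(2mqV):

λ = h/√(2mqV)
λ = (6.626 × 10^-34 J·s) / √(2 × 6.64 × 10^-27 kg × 3.204 × 10^-19 C × 54333.3 V)
λ = 4.36 × 10^-14 m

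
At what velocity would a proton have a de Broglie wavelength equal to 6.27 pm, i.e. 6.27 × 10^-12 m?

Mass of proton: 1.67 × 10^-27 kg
6.33 × 10^4 m/s

From λ = h/(mv), solve for v:

v = h/(mλ)
v = (6.626 × 10^-34 J·s) / (1.67 × 10^-27 kg × 6.27 × 10^-12 m)
v = 6.33 × 10^4 m/s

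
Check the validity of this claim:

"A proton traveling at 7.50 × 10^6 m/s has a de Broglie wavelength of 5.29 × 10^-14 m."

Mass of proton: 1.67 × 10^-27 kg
True

The claim is correct.

Using λ = h/(mv):
λ = (6.626 × 10^-34 J·s) / (1.67 × 10^-27 kg × 7.50 × 10^6 m/s)
λ = 5.29 × 10^-14 m

This matches the claimed value.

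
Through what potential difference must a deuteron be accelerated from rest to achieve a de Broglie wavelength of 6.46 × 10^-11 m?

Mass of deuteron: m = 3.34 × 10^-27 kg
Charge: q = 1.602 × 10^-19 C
9.83 × 10^-2 V

From λ = h/√(2mqV), we solve for V:

λ² = h²/(2mqV)
V = h²/(2mqλ²)
V = (6.626 × 10^-34 J·s)² / (2 × 3.34 × 10^-27 kg × 1.602 × 10^-19 C × (6.46 × 10^-11 m)²)
V = 9.83 × 10^-2 V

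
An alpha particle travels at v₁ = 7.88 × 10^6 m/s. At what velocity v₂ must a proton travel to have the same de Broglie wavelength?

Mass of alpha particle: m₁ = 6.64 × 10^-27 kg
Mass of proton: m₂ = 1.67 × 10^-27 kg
v₂ = 3.13 × 10^7 m/s

For equal de Broglie wavelengths: λ₁ = λ₂

h/(m₁v₁) = h/(m₂v₂)
m₁v₁ = m₂v₂
v₂ = v₁ · (m₁/m₂)

v₂ = 7.88 × 10^6 m/s × (6.64 × 10^-27 kg / 1.67 × 10^-27 kg)
v₂ = 3.13 × 10^7 m/s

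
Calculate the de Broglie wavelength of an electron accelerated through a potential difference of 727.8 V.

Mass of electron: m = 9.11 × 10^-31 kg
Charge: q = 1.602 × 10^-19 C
4.55 × 10^-11 m

When a particle is accelerated through voltage V, it gains kinetic energy KE = qV.

The de Broglie wavelength is then λ = h/√(2mqV):

λ = h/√(2mqV)
λ = (6.626 × 10^-34 J·s) / √(2 × 9.11 × 10^-31 kg × 1.602 × 10^-19 C × 727.8 V)
λ = 4.55 × 10^-11 m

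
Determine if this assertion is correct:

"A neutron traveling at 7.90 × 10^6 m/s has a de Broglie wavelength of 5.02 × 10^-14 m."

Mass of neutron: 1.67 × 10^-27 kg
True

The claim is correct.

Using λ = h/(mv):
λ = (6.626 × 10^-34 J·s) / (1.67 × 10^-27 kg × 7.90 × 10^6 m/s)
λ = 5.02 × 10^-14 m

This matches the claimed value.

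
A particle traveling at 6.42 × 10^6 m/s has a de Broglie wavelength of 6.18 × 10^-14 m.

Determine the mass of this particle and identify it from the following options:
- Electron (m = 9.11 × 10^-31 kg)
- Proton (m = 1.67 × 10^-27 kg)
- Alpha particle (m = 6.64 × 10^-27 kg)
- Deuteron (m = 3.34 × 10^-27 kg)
The particle is a proton.

From λ = h/(mv), solve for mass:

m = h/(λv)
m = (6.626 × 10^-34 J·s) / (6.18 × 10^-14 m × 6.42 × 10^6 m/s)
m = 1.67 × 10^-27 kg

Comparing with the listed masses, this is closest to a proton.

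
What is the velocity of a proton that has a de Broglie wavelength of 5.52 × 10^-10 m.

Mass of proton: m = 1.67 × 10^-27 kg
7.19 × 10^2 m/s

From the de Broglie relation λ = h/(mv), we solve for v:

v = h/(mλ)
v = (6.626 × 10^-34 J·s) / (1.67 × 10^-27 kg × 5.52 × 10^-10 m)
v = 7.19 × 10^2 m/s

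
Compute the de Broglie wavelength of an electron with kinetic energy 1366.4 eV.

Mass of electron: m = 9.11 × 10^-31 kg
3.32 × 10^-11 m

Using λ = h/√(2mKE):

First convert KE to Joules: KE = 1366.4 eV = 2.189 × 10^-16 J

λ = h/√(2mKE)
λ = (6.626 × 10^-34 J·s) / √(2 × 9.11 × 10^-31 kg × 2.189 × 10^-16 J)
λ = 3.32 × 10^-11 m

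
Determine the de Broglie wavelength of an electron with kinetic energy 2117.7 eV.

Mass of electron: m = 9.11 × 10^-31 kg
2.66 × 10^-11 m

Using λ = h/√(2mKE):

First convert KE to Joules: KE = 2117.7 eV = 3.393 × 10^-16 J

λ = h/√(2mKE)
λ = (6.626 × 10^-34 J·s) / √(2 × 9.11 × 10^-31 kg × 3.393 × 10^-16 J)
λ = 2.66 × 10^-11 m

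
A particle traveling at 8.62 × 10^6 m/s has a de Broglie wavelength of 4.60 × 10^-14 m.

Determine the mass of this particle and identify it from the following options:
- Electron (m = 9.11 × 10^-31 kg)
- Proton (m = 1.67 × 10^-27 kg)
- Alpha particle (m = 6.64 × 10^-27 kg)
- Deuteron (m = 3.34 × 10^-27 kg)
The particle is a proton.

From λ = h/(mv), solve for mass:

m = h/(λv)
m = (6.626 × 10^-34 J·s) / (4.60 × 10^-14 m × 8.62 × 10^6 m/s)
m = 1.67 × 10^-27 kg

Comparing with the listed masses, this is closest to a proton.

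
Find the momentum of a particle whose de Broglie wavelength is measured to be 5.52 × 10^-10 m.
1.20 × 10^-24 kg·m/s

From the de Broglie relation λ = h/p, we solve for p:

p = h/λ
p = (6.626 × 10^-34 J·s) / (5.52 × 10^-10 m)
p = 1.20 × 10^-24 kg·m/s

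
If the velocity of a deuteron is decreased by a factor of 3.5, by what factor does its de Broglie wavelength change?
The wavelength increases by a factor of 3.5.

From λ = h/(mv), the wavelength is inversely proportional to velocity:

λ ∝ 1/v

If v → v/3.5, then λ → 3.5λ

When velocity is decreased by a factor of 3.5, the wavelength increases by a factor of 3.5.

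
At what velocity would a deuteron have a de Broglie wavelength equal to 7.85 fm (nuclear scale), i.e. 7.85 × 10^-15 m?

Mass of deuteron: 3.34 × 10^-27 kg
2.53 × 10^7 m/s

From λ = h/(mv), solve for v:

v = h/(mλ)
v = (6.626 × 10^-34 J·s) / (3.34 × 10^-27 kg × 7.85 × 10^-15 m)
v = 2.53 × 10^7 m/s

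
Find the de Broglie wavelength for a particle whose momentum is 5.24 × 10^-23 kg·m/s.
1.26 × 10^-11 m

Using the de Broglie relation λ = h/p:

λ = h/p
λ = (6.626 × 10^-34 J·s) / (5.24 × 10^-23 kg·m/s)
λ = 1.26 × 10^-11 m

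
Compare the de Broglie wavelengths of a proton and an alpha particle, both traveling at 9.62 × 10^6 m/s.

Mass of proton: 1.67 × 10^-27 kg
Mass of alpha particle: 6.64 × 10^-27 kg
The proton has the longer wavelength.

Using λ = h/(mv), since both particles have the same velocity, the wavelength depends only on mass.

For proton: λ₁ = h/(m₁v) = 4.12 × 10^-14 m
For alpha particle: λ₂ = h/(m₂v) = 1.04 × 10^-14 m

Since λ ∝ 1/m at constant velocity, the lighter particle has the longer wavelength.

The proton has the longer de Broglie wavelength.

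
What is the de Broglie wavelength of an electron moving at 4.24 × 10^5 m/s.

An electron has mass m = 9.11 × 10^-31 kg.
1.72 × 10^-9 m

Using the de Broglie relation λ = h/(mv):

λ = h/(mv)
λ = (6.626 × 10^-34 J·s) / (9.11 × 10^-31 kg × 4.24 × 10^5 m/s)
λ = 1.72 × 10^-9 m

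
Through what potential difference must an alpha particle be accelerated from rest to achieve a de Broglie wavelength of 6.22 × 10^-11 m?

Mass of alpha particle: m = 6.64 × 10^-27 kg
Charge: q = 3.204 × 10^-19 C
2.67 × 10^-2 V

From λ = h/√(2mqV), we solve for V:

λ² = h²/(2mqV)
V = h²/(2mqλ²)
V = (6.626 × 10^-34 J·s)² / (2 × 6.64 × 10^-27 kg × 3.204 × 10^-19 C × (6.22 × 10^-11 m)²)
V = 2.67 × 10^-2 V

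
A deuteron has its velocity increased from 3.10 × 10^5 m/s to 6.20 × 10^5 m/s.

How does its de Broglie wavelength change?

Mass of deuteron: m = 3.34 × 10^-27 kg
The wavelength decreases by a factor of 2.

Using λ = h/(mv):

Initial wavelength: λ₁ = h/(mv₁) = 6.40 × 10^-13 m
Final wavelength: λ₂ = h/(mv₂) = 3.20 × 10^-13 m

Since λ ∝ 1/v, when velocity increases by a factor of 2, the wavelength decreases by a factor of 2.

λ₂/λ₁ = v₁/v₂ = 1/2

The wavelength decreases by a factor of 2.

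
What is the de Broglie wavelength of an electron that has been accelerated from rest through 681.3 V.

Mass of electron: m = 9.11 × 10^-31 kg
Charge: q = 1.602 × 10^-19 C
4.70 × 10^-11 m

When a particle is accelerated through voltage V, it gains kinetic energy KE = qV.

The de Broglie wavelength is then λ = h/√(2mqV):

λ = h/√(2mqV)
λ = (6.626 × 10^-34 J·s) / √(2 × 9.11 × 10^-31 kg × 1.602 × 10^-19 C × 681.3 V)
λ = 4.70 × 10^-11 m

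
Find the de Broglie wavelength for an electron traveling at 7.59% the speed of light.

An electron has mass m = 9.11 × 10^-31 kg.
3.20 × 10^-11 m

Using the de Broglie relation λ = h/(mv):

v = 7.59% × c = 2.275 × 10^7 m/s

λ = h/(mv)
λ = (6.626 × 10^-34 J·s) / (9.11 × 10^-31 kg × 2.275 × 10^7 m/s)
λ = 3.20 × 10^-11 m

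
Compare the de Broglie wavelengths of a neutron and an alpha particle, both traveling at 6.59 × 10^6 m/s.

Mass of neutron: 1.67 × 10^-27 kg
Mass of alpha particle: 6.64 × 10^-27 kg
The neutron has the longer wavelength.

Using λ = h/(mv), since both particles have the same velocity, the wavelength depends only on mass.

For neutron: λ₁ = h/(m₁v) = 6.02 × 10^-14 m
For alpha particle: λ₂ = h/(m₂v) = 1.51 × 10^-14 m

Since λ ∝ 1/m at constant velocity, the lighter particle has the longer wavelength.

The neutron has the longer de Broglie wavelength.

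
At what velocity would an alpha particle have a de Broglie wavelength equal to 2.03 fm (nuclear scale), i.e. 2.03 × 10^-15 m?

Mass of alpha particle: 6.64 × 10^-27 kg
4.92 × 10^7 m/s

From λ = h/(mv), solve for v:

v = h/(mλ)
v = (6.626 × 10^-34 J·s) / (6.64 × 10^-27 kg × 2.03 × 10^-15 m)
v = 4.92 × 10^7 m/s

Note: This velocity is 16.4% of the speed of light, so relativistic corrections would be needed for a more accurate calculation.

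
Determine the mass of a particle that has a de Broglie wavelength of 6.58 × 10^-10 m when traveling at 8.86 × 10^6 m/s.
1.14 × 10^-31 kg

From the de Broglie relation λ = h/(mv), we solve for m:

m = h/(λv)
m = (6.626 × 10^-34 J·s) / (6.58 × 10^-10 m × 8.86 × 10^6 m/s)
m = 1.14 × 10^-31 kg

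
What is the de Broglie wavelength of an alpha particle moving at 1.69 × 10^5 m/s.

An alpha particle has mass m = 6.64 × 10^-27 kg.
5.90 × 10^-13 m

Using the de Broglie relation λ = h/(mv):

λ = h/(mv)
λ = (6.626 × 10^-34 J·s) / (6.64 × 10^-27 kg × 1.69 × 10^5 m/s)
λ = 5.90 × 10^-13 m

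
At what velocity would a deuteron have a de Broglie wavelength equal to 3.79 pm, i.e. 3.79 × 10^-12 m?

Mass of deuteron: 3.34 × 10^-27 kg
5.23 × 10^4 m/s

From λ = h/(mv), solve for v:

v = h/(mλ)
v = (6.626 × 10^-34 J·s) / (3.34 × 10^-27 kg × 3.79 × 10^-12 m)
v = 5.23 × 10^4 m/s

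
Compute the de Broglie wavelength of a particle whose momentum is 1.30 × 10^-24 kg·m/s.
5.10 × 10^-10 m

Using the de Broglie relation λ = h/p:

λ = h/p
λ = (6.626 × 10^-34 J·s) / (1.30 × 10^-24 kg·m/s)
λ = 5.10 × 10^-10 m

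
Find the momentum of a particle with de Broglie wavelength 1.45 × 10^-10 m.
4.57 × 10^-24 kg·m/s

From the de Broglie relation λ = h/p, we solve for p:

p = h/λ
p = (6.626 × 10^-34 J·s) / (1.45 × 10^-10 m)
p = 4.57 × 10^-24 kg·m/s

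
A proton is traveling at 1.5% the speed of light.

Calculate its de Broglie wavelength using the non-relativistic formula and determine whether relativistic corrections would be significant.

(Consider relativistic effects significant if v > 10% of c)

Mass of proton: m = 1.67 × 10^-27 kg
No, relativistic corrections are not needed.

Using the non-relativistic de Broglie formula λ = h/(mv):

v = 1.5% × c = 4.497 × 10^6 m/s

λ = h/(mv)
λ = (6.626 × 10^-34 J·s) / (1.67 × 10^-27 kg × 4.497 × 10^6 m/s)
λ = 8.82 × 10^-14 m

Since v = 1.5% of c < 10% of c, relativistic corrections are NOT significant and this non-relativistic result is a good approximation.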